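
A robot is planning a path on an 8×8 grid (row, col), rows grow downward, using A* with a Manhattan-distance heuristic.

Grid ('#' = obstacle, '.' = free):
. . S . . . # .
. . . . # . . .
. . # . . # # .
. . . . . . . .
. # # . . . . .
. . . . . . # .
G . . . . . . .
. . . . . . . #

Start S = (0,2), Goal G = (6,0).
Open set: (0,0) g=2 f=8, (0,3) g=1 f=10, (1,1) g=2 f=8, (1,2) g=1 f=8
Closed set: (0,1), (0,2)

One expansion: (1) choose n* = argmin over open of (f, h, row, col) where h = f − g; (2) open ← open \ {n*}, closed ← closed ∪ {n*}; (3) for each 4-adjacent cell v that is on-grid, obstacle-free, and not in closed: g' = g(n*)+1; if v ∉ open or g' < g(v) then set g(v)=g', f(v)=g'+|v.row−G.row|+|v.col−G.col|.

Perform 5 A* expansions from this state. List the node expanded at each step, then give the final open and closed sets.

step 1: expand (0,0) (f=8, h=6) → closed; open now [(0,3) g=1 f=10, (1,0) g=3 f=8, (1,1) g=2 f=8, (1,2) g=1 f=8]
step 2: expand (1,0) (f=8, h=5) → closed; open now [(0,3) g=1 f=10, (1,1) g=2 f=8, (1,2) g=1 f=8, (2,0) g=4 f=8]
step 3: expand (2,0) (f=8, h=4) → closed; open now [(0,3) g=1 f=10, (1,1) g=2 f=8, (1,2) g=1 f=8, (2,1) g=5 f=10, (3,0) g=5 f=8]
step 4: expand (3,0) (f=8, h=3) → closed; open now [(0,3) g=1 f=10, (1,1) g=2 f=8, (1,2) g=1 f=8, (2,1) g=5 f=10, (3,1) g=6 f=10, (4,0) g=6 f=8]
step 5: expand (4,0) (f=8, h=2) → closed; open now [(0,3) g=1 f=10, (1,1) g=2 f=8, (1,2) g=1 f=8, (2,1) g=5 f=10, (3,1) g=6 f=10, (5,0) g=7 f=8]

order=[(0,0) → (1,0) → (2,0) → (3,0) → (4,0)]; open=[(0,3) g=1 f=10, (1,1) g=2 f=8, (1,2) g=1 f=8, (2,1) g=5 f=10, (3,1) g=6 f=10, (5,0) g=7 f=8]; closed=[(0,0), (0,1), (0,2), (1,0), (2,0), (3,0), (4,0)]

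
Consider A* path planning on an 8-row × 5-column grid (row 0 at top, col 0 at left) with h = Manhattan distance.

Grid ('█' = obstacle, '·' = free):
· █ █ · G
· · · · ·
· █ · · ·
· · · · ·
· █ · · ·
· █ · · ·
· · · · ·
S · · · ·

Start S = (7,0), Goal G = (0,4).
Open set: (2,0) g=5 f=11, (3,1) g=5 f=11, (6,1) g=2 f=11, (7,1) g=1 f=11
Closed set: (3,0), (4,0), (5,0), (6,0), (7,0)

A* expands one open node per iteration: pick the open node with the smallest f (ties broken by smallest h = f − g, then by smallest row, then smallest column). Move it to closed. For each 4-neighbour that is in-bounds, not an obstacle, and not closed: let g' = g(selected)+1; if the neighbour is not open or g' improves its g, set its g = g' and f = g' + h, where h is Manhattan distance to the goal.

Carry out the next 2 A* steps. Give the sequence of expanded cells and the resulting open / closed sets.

order=[(2,0) → (1,0)]; open=[(0,0) g=7 f=11, (1,1) g=7 f=11, (3,1) g=5 f=11, (6,1) g=2 f=11, (7,1) g=1 f=11]; closed=[(1,0), (2,0), (3,0), (4,0), (5,0), (6,0), (7,0)]

step 1: expand (2,0) (f=11, h=6) → closed; open now [(1,0) g=6 f=11, (3,1) g=5 f=11, (6,1) g=2 f=11, (7,1) g=1 f=11]
step 2: expand (1,0) (f=11, h=5) → closed; open now [(0,0) g=7 f=11, (1,1) g=7 f=11, (3,1) g=5 f=11, (6,1) g=2 f=11, (7,1) g=1 f=11]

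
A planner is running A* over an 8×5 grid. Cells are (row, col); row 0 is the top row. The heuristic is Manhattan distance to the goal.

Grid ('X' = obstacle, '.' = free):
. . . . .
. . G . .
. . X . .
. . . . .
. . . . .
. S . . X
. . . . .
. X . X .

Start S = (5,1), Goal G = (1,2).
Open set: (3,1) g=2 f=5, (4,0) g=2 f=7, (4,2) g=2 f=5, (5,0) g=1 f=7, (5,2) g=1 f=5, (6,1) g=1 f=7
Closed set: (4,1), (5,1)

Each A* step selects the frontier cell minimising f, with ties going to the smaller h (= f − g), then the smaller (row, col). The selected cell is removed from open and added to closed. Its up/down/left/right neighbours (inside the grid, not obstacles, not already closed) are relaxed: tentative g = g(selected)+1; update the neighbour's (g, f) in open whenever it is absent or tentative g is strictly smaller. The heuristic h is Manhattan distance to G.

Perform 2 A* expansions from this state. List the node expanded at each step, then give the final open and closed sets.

order=[(3,1) → (2,1)]; open=[(1,1) g=4 f=5, (2,0) g=4 f=7, (3,0) g=3 f=7, (3,2) g=3 f=5, (4,0) g=2 f=7, (4,2) g=2 f=5, (5,0) g=1 f=7, (5,2) g=1 f=5, (6,1) g=1 f=7]; closed=[(2,1), (3,1), (4,1), (5,1)]

step 1: expand (3,1) (f=5, h=3) → closed; open now [(2,1) g=3 f=5, (3,0) g=3 f=7, (3,2) g=3 f=5, (4,0) g=2 f=7, (4,2) g=2 f=5, (5,0) g=1 f=7, (5,2) g=1 f=5, (6,1) g=1 f=7]
step 2: expand (2,1) (f=5, h=2) → closed; open now [(1,1) g=4 f=5, (2,0) g=4 f=7, (3,0) g=3 f=7, (3,2) g=3 f=5, (4,0) g=2 f=7, (4,2) g=2 f=5, (5,0) g=1 f=7, (5,2) g=1 f=5, (6,1) g=1 f=7]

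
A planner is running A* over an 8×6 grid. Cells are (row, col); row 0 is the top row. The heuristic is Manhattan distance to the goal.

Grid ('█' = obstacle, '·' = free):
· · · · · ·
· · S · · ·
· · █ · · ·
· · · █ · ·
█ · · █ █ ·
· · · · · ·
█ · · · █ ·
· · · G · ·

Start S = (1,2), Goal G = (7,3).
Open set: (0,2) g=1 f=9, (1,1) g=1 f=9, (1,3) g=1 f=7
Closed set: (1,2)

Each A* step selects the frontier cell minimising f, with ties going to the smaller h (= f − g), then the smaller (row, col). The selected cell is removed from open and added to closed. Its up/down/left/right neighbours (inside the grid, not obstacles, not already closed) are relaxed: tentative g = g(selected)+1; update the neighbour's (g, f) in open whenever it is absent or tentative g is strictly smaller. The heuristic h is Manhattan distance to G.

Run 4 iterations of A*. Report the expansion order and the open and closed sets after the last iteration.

order=[(1,3) → (2,3) → (2,4) → (3,4)]; open=[(0,2) g=1 f=9, (0,3) g=2 f=9, (1,1) g=1 f=9, (1,4) g=2 f=9, (2,5) g=4 f=11, (3,5) g=5 f=11]; closed=[(1,2), (1,3), (2,3), (2,4), (3,4)]

step 1: expand (1,3) (f=7, h=6) → closed; open now [(0,2) g=1 f=9, (0,3) g=2 f=9, (1,1) g=1 f=9, (1,4) g=2 f=9, (2,3) g=2 f=7]
step 2: expand (2,3) (f=7, h=5) → closed; open now [(0,2) g=1 f=9, (0,3) g=2 f=9, (1,1) g=1 f=9, (1,4) g=2 f=9, (2,4) g=3 f=9]
step 3: expand (2,4) (f=9, h=6) → closed; open now [(0,2) g=1 f=9, (0,3) g=2 f=9, (1,1) g=1 f=9, (1,4) g=2 f=9, (2,5) g=4 f=11, (3,4) g=4 f=9]
step 4: expand (3,4) (f=9, h=5) → closed; open now [(0,2) g=1 f=9, (0,3) g=2 f=9, (1,1) g=1 f=9, (1,4) g=2 f=9, (2,5) g=4 f=11, (3,5) g=5 f=11]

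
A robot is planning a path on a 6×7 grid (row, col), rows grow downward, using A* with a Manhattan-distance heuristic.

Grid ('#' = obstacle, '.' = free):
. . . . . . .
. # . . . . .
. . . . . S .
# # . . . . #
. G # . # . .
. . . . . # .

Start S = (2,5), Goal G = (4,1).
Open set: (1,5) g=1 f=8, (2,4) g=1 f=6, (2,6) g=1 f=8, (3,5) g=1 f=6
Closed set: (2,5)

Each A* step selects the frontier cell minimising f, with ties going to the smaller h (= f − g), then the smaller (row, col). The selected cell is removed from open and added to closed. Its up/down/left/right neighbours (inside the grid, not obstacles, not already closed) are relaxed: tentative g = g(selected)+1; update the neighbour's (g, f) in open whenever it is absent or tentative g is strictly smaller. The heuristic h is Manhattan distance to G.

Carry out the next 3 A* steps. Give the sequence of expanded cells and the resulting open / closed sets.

order=[(2,4) → (2,3) → (2,2)]; open=[(1,2) g=4 f=8, (1,3) g=3 f=8, (1,4) g=2 f=8, (1,5) g=1 f=8, (2,1) g=4 f=6, (2,6) g=1 f=8, (3,2) g=4 f=6, (3,3) g=3 f=6, (3,4) g=2 f=6, (3,5) g=1 f=6]; closed=[(2,2), (2,3), (2,4), (2,5)]

step 1: expand (2,4) (f=6, h=5) → closed; open now [(1,4) g=2 f=8, (1,5) g=1 f=8, (2,3) g=2 f=6, (2,6) g=1 f=8, (3,4) g=2 f=6, (3,5) g=1 f=6]
step 2: expand (2,3) (f=6, h=4) → closed; open now [(1,3) g=3 f=8, (1,4) g=2 f=8, (1,5) g=1 f=8, (2,2) g=3 f=6, (2,6) g=1 f=8, (3,3) g=3 f=6, (3,4) g=2 f=6, (3,5) g=1 f=6]
step 3: expand (2,2) (f=6, h=3) → closed; open now [(1,2) g=4 f=8, (1,3) g=3 f=8, (1,4) g=2 f=8, (1,5) g=1 f=8, (2,1) g=4 f=6, (2,6) g=1 f=8, (3,2) g=4 f=6, (3,3) g=3 f=6, (3,4) g=2 f=6, (3,5) g=1 f=6]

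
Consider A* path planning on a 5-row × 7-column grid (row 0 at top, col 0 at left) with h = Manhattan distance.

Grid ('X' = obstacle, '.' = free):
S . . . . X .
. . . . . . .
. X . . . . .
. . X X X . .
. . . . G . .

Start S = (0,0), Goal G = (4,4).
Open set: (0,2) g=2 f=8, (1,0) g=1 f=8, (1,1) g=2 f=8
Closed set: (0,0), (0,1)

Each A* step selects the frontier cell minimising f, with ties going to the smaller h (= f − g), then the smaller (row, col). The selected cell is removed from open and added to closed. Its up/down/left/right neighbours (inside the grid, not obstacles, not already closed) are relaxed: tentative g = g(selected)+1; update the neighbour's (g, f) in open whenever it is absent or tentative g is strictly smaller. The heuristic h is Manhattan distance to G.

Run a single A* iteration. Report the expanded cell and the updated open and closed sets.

step 1: expand (0,2) (f=8, h=6) → closed; open now [(0,3) g=3 f=8, (1,0) g=1 f=8, (1,1) g=2 f=8, (1,2) g=3 f=8]

expanded=(0,2); open=[(0,3) g=3 f=8, (1,0) g=1 f=8, (1,1) g=2 f=8, (1,2) g=3 f=8]; closed=[(0,0), (0,1), (0,2)]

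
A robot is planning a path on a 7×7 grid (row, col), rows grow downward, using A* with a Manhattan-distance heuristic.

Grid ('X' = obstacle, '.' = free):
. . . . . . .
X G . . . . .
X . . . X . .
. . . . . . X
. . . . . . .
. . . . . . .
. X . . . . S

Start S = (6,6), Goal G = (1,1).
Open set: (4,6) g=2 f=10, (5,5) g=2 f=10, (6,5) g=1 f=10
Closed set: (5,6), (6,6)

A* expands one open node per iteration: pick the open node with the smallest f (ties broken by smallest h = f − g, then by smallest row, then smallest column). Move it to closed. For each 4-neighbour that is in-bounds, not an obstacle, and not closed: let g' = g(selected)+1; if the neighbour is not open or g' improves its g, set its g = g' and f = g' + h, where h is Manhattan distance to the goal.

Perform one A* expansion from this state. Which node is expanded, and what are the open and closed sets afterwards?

expanded=(4,6); open=[(4,5) g=3 f=10, (5,5) g=2 f=10, (6,5) g=1 f=10]; closed=[(4,6), (5,6), (6,6)]

step 1: expand (4,6) (f=10, h=8) → closed; open now [(4,5) g=3 f=10, (5,5) g=2 f=10, (6,5) g=1 f=10]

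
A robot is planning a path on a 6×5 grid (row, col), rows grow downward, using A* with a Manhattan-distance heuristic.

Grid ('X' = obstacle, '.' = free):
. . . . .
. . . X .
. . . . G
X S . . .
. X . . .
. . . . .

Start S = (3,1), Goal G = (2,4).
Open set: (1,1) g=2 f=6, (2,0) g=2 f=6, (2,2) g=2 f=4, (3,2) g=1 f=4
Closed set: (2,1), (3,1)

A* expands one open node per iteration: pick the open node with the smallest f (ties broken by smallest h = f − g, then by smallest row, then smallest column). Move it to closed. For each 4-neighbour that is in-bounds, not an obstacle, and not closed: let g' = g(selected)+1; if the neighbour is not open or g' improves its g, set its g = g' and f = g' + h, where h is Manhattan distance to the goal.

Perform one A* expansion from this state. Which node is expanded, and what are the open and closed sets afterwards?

step 1: expand (2,2) (f=4, h=2) → closed; open now [(1,1) g=2 f=6, (1,2) g=3 f=6, (2,0) g=2 f=6, (2,3) g=3 f=4, (3,2) g=1 f=4]

expanded=(2,2); open=[(1,1) g=2 f=6, (1,2) g=3 f=6, (2,0) g=2 f=6, (2,3) g=3 f=4, (3,2) g=1 f=4]; closed=[(2,1), (2,2), (3,1)]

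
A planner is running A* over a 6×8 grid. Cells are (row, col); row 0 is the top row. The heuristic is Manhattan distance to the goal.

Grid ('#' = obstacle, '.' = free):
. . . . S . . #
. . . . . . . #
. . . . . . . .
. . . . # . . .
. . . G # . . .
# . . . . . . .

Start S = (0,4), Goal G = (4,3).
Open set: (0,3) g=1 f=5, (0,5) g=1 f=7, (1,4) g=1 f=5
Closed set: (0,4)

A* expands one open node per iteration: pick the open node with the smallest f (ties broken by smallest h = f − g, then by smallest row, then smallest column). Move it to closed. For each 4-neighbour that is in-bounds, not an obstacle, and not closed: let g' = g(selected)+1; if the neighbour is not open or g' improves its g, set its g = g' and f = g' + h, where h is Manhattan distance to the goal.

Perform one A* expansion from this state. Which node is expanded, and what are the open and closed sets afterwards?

step 1: expand (0,3) (f=5, h=4) → closed; open now [(0,2) g=2 f=7, (0,5) g=1 f=7, (1,3) g=2 f=5, (1,4) g=1 f=5]

expanded=(0,3); open=[(0,2) g=2 f=7, (0,5) g=1 f=7, (1,3) g=2 f=5, (1,4) g=1 f=5]; closed=[(0,3), (0,4)]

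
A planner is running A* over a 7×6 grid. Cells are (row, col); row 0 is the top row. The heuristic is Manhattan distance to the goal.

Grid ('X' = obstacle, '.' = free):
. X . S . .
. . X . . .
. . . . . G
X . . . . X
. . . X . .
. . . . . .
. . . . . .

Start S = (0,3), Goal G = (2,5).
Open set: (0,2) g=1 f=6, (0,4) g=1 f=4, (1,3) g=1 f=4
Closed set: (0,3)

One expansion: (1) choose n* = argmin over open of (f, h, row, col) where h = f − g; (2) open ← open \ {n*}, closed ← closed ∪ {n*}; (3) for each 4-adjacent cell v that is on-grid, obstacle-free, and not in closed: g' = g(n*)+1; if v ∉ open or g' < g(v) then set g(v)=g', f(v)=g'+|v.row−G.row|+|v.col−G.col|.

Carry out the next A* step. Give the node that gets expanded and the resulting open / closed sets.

step 1: expand (0,4) (f=4, h=3) → closed; open now [(0,2) g=1 f=6, (0,5) g=2 f=4, (1,3) g=1 f=4, (1,4) g=2 f=4]

expanded=(0,4); open=[(0,2) g=1 f=6, (0,5) g=2 f=4, (1,3) g=1 f=4, (1,4) g=2 f=4]; closed=[(0,3), (0,4)]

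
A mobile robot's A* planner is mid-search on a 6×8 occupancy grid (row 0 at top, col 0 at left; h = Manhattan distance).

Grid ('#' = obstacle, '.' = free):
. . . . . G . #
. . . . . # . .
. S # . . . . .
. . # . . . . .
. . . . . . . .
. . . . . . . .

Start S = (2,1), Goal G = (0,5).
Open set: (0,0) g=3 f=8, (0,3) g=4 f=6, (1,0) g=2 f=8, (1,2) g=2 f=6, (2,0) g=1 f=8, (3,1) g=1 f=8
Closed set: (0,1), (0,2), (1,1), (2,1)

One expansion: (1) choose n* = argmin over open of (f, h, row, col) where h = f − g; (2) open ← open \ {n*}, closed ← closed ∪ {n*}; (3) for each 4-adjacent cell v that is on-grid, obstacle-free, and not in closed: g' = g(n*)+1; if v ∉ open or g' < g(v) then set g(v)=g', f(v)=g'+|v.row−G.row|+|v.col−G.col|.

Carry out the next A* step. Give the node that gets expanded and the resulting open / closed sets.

expanded=(0,3); open=[(0,0) g=3 f=8, (0,4) g=5 f=6, (1,0) g=2 f=8, (1,2) g=2 f=6, (1,3) g=5 f=8, (2,0) g=1 f=8, (3,1) g=1 f=8]; closed=[(0,1), (0,2), (0,3), (1,1), (2,1)]

step 1: expand (0,3) (f=6, h=2) → closed; open now [(0,0) g=3 f=8, (0,4) g=5 f=6, (1,0) g=2 f=8, (1,2) g=2 f=6, (1,3) g=5 f=8, (2,0) g=1 f=8, (3,1) g=1 f=8]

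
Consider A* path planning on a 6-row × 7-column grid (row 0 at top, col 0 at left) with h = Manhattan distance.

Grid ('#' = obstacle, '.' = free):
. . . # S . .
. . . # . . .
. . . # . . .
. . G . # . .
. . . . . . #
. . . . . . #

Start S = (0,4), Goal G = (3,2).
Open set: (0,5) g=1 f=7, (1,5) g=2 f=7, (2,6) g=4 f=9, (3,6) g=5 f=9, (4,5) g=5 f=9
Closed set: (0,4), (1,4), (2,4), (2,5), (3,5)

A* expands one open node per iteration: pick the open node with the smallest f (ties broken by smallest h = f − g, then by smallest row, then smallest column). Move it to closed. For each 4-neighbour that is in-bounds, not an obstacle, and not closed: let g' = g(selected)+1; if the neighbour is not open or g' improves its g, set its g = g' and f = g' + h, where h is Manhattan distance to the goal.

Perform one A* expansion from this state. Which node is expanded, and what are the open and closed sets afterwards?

expanded=(1,5); open=[(0,5) g=1 f=7, (1,6) g=3 f=9, (2,6) g=4 f=9, (3,6) g=5 f=9, (4,5) g=5 f=9]; closed=[(0,4), (1,4), (1,5), (2,4), (2,5), (3,5)]

step 1: expand (1,5) (f=7, h=5) → closed; open now [(0,5) g=1 f=7, (1,6) g=3 f=9, (2,6) g=4 f=9, (3,6) g=5 f=9, (4,5) g=5 f=9]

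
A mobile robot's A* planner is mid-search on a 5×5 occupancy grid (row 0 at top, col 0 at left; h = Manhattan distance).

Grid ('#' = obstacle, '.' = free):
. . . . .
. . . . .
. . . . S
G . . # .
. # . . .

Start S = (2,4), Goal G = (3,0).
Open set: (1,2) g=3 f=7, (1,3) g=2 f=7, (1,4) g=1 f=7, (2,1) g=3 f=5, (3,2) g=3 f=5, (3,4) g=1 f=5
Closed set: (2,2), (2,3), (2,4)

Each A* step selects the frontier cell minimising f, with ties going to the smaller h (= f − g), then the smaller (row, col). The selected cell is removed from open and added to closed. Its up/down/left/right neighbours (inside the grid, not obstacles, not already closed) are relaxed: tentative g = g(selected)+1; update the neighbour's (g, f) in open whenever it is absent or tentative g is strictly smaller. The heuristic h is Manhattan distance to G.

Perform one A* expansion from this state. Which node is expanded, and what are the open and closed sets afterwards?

step 1: expand (2,1) (f=5, h=2) → closed; open now [(1,1) g=4 f=7, (1,2) g=3 f=7, (1,3) g=2 f=7, (1,4) g=1 f=7, (2,0) g=4 f=5, (3,1) g=4 f=5, (3,2) g=3 f=5, (3,4) g=1 f=5]

expanded=(2,1); open=[(1,1) g=4 f=7, (1,2) g=3 f=7, (1,3) g=2 f=7, (1,4) g=1 f=7, (2,0) g=4 f=5, (3,1) g=4 f=5, (3,2) g=3 f=5, (3,4) g=1 f=5]; closed=[(2,1), (2,2), (2,3), (2,4)]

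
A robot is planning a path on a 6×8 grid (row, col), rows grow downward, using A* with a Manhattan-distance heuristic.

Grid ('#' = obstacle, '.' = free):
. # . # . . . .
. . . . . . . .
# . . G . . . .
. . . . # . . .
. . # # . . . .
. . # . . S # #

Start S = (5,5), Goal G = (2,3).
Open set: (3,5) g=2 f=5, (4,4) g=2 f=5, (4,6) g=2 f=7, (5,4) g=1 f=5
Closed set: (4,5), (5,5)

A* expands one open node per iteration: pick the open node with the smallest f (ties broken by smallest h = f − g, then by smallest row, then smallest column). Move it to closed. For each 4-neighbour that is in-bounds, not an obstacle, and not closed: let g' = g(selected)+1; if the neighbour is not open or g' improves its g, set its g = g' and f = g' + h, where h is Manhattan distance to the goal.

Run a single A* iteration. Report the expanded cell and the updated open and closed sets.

step 1: expand (3,5) (f=5, h=3) → closed; open now [(2,5) g=3 f=5, (3,6) g=3 f=7, (4,4) g=2 f=5, (4,6) g=2 f=7, (5,4) g=1 f=5]

expanded=(3,5); open=[(2,5) g=3 f=5, (3,6) g=3 f=7, (4,4) g=2 f=5, (4,6) g=2 f=7, (5,4) g=1 f=5]; closed=[(3,5), (4,5), (5,5)]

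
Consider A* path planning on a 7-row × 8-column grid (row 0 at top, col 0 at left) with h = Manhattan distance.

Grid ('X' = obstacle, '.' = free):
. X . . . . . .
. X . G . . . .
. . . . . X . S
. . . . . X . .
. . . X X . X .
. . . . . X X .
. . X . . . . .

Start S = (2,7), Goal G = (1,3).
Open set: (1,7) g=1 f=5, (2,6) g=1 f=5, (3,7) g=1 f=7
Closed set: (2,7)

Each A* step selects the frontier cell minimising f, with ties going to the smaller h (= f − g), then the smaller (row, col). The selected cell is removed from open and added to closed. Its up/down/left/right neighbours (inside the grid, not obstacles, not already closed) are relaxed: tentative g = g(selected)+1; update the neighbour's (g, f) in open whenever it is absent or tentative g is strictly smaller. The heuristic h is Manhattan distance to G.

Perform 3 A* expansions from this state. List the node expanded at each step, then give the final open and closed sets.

step 1: expand (1,7) (f=5, h=4) → closed; open now [(0,7) g=2 f=7, (1,6) g=2 f=5, (2,6) g=1 f=5, (3,7) g=1 f=7]
step 2: expand (1,6) (f=5, h=3) → closed; open now [(0,6) g=3 f=7, (0,7) g=2 f=7, (1,5) g=3 f=5, (2,6) g=1 f=5, (3,7) g=1 f=7]
step 3: expand (1,5) (f=5, h=2) → closed; open now [(0,5) g=4 f=7, (0,6) g=3 f=7, (0,7) g=2 f=7, (1,4) g=4 f=5, (2,6) g=1 f=5, (3,7) g=1 f=7]

order=[(1,7) → (1,6) → (1,5)]; open=[(0,5) g=4 f=7, (0,6) g=3 f=7, (0,7) g=2 f=7, (1,4) g=4 f=5, (2,6) g=1 f=5, (3,7) g=1 f=7]; closed=[(1,5), (1,6), (1,7), (2,7)]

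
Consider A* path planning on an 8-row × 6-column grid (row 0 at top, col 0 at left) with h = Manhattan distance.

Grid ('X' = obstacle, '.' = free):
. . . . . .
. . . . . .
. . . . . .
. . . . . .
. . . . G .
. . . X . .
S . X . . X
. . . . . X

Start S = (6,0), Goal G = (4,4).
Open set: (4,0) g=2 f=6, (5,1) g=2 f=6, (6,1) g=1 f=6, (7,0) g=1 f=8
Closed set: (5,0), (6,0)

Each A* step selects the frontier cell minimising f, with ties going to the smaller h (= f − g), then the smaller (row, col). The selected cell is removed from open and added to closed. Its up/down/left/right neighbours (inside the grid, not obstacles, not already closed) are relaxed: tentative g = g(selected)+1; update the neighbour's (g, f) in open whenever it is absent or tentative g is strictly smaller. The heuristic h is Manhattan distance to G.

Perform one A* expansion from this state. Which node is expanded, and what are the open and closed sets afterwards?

expanded=(4,0); open=[(3,0) g=3 f=8, (4,1) g=3 f=6, (5,1) g=2 f=6, (6,1) g=1 f=6, (7,0) g=1 f=8]; closed=[(4,0), (5,0), (6,0)]

step 1: expand (4,0) (f=6, h=4) → closed; open now [(3,0) g=3 f=8, (4,1) g=3 f=6, (5,1) g=2 f=6, (6,1) g=1 f=6, (7,0) g=1 f=8]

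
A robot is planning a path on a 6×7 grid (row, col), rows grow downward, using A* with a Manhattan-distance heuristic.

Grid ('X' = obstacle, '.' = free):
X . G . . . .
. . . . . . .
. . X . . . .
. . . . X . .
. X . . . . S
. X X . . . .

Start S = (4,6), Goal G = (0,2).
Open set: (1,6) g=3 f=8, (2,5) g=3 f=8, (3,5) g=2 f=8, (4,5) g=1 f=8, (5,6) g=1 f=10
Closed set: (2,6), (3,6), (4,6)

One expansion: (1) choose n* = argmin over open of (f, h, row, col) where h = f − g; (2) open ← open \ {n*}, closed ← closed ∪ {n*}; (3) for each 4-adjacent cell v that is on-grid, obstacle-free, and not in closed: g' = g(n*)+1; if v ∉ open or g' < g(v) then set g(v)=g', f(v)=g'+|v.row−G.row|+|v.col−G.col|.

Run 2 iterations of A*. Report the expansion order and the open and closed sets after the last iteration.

step 1: expand (1,6) (f=8, h=5) → closed; open now [(0,6) g=4 f=8, (1,5) g=4 f=8, (2,5) g=3 f=8, (3,5) g=2 f=8, (4,5) g=1 f=8, (5,6) g=1 f=10]
step 2: expand (0,6) (f=8, h=4) → closed; open now [(0,5) g=5 f=8, (1,5) g=4 f=8, (2,5) g=3 f=8, (3,5) g=2 f=8, (4,5) g=1 f=8, (5,6) g=1 f=10]

order=[(1,6) → (0,6)]; open=[(0,5) g=5 f=8, (1,5) g=4 f=8, (2,5) g=3 f=8, (3,5) g=2 f=8, (4,5) g=1 f=8, (5,6) g=1 f=10]; closed=[(0,6), (1,6), (2,6), (3,6), (4,6)]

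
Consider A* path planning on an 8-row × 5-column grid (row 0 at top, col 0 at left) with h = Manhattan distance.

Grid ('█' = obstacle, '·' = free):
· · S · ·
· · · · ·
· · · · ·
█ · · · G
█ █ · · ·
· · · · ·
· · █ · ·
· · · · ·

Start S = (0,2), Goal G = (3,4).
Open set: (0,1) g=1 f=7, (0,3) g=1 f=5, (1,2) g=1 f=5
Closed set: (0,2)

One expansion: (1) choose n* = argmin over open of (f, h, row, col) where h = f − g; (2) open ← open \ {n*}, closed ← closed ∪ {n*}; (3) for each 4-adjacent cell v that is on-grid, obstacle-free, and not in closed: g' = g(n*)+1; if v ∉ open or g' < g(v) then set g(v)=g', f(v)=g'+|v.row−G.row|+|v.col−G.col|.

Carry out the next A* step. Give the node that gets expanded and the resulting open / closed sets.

step 1: expand (0,3) (f=5, h=4) → closed; open now [(0,1) g=1 f=7, (0,4) g=2 f=5, (1,2) g=1 f=5, (1,3) g=2 f=5]

expanded=(0,3); open=[(0,1) g=1 f=7, (0,4) g=2 f=5, (1,2) g=1 f=5, (1,3) g=2 f=5]; closed=[(0,2), (0,3)]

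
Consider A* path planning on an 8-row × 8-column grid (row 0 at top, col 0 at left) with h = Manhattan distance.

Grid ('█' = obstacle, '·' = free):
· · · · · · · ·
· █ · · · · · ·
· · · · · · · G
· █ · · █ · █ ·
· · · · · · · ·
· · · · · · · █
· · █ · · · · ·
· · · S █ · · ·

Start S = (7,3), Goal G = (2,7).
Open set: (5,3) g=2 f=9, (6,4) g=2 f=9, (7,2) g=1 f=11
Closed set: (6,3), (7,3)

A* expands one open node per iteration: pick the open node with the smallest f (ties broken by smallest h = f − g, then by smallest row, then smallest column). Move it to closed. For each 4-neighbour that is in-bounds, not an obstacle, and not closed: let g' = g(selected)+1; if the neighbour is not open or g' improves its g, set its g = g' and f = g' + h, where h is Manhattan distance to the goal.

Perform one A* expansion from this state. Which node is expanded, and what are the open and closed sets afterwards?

step 1: expand (5,3) (f=9, h=7) → closed; open now [(4,3) g=3 f=9, (5,2) g=3 f=11, (5,4) g=3 f=9, (6,4) g=2 f=9, (7,2) g=1 f=11]

expanded=(5,3); open=[(4,3) g=3 f=9, (5,2) g=3 f=11, (5,4) g=3 f=9, (6,4) g=2 f=9, (7,2) g=1 f=11]; closed=[(5,3), (6,3), (7,3)]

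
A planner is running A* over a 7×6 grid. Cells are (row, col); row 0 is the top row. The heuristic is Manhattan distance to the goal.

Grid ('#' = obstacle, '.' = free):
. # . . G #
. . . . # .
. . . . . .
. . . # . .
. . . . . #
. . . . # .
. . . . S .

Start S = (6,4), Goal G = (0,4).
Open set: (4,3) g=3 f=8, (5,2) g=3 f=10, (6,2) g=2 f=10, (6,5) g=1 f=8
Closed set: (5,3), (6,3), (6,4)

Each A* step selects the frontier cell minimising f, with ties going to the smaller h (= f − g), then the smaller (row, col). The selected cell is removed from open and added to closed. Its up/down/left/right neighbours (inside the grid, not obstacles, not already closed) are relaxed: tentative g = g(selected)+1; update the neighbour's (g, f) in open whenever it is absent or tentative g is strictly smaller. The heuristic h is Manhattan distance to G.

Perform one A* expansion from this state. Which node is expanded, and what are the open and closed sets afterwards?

step 1: expand (4,3) (f=8, h=5) → closed; open now [(4,2) g=4 f=10, (4,4) g=4 f=8, (5,2) g=3 f=10, (6,2) g=2 f=10, (6,5) g=1 f=8]

expanded=(4,3); open=[(4,2) g=4 f=10, (4,4) g=4 f=8, (5,2) g=3 f=10, (6,2) g=2 f=10, (6,5) g=1 f=8]; closed=[(4,3), (5,3), (6,3), (6,4)]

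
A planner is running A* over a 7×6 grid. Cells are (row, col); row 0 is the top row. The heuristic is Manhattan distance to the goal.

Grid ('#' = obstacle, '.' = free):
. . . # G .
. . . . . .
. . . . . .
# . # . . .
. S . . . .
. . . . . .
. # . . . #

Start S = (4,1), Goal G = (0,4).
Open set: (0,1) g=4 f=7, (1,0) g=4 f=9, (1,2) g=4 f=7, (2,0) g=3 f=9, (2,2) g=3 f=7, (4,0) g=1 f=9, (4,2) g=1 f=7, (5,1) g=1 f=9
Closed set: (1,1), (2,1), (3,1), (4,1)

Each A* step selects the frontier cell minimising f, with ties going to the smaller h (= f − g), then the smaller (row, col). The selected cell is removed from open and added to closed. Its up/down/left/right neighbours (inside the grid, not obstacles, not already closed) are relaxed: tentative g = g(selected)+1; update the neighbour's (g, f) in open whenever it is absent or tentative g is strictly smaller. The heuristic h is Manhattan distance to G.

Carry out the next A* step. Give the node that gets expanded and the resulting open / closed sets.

expanded=(0,1); open=[(0,0) g=5 f=9, (0,2) g=5 f=7, (1,0) g=4 f=9, (1,2) g=4 f=7, (2,0) g=3 f=9, (2,2) g=3 f=7, (4,0) g=1 f=9, (4,2) g=1 f=7, (5,1) g=1 f=9]; closed=[(0,1), (1,1), (2,1), (3,1), (4,1)]

step 1: expand (0,1) (f=7, h=3) → closed; open now [(0,0) g=5 f=9, (0,2) g=5 f=7, (1,0) g=4 f=9, (1,2) g=4 f=7, (2,0) g=3 f=9, (2,2) g=3 f=7, (4,0) g=1 f=9, (4,2) g=1 f=7, (5,1) g=1 f=9]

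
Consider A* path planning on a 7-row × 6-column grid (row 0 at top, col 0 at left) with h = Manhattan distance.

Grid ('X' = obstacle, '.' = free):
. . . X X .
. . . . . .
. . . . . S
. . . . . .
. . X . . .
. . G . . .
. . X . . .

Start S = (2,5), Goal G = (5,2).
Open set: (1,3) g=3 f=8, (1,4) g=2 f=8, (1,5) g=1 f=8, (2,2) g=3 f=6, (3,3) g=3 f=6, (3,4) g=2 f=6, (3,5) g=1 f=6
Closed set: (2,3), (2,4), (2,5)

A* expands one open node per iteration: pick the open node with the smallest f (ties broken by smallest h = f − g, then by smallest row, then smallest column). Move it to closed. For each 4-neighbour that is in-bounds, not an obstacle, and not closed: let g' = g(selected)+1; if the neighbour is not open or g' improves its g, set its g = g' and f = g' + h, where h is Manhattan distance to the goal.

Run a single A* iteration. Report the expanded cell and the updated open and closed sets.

expanded=(2,2); open=[(1,2) g=4 f=8, (1,3) g=3 f=8, (1,4) g=2 f=8, (1,5) g=1 f=8, (2,1) g=4 f=8, (3,2) g=4 f=6, (3,3) g=3 f=6, (3,4) g=2 f=6, (3,5) g=1 f=6]; closed=[(2,2), (2,3), (2,4), (2,5)]

step 1: expand (2,2) (f=6, h=3) → closed; open now [(1,2) g=4 f=8, (1,3) g=3 f=8, (1,4) g=2 f=8, (1,5) g=1 f=8, (2,1) g=4 f=8, (3,2) g=4 f=6, (3,3) g=3 f=6, (3,4) g=2 f=6, (3,5) g=1 f=6]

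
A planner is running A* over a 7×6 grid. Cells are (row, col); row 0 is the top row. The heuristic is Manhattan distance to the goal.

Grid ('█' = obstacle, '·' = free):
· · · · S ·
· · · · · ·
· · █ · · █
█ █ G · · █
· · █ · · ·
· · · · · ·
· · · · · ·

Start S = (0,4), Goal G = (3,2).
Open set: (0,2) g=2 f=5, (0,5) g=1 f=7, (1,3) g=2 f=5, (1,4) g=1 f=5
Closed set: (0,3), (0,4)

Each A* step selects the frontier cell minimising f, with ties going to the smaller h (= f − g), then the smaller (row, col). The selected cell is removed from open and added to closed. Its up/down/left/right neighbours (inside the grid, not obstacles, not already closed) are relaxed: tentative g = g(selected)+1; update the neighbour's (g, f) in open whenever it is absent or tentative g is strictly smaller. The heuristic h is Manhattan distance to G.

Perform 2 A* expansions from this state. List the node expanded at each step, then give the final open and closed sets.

order=[(0,2) → (1,2)]; open=[(0,1) g=3 f=7, (0,5) g=1 f=7, (1,1) g=4 f=7, (1,3) g=2 f=5, (1,4) g=1 f=5]; closed=[(0,2), (0,3), (0,4), (1,2)]

step 1: expand (0,2) (f=5, h=3) → closed; open now [(0,1) g=3 f=7, (0,5) g=1 f=7, (1,2) g=3 f=5, (1,3) g=2 f=5, (1,4) g=1 f=5]
step 2: expand (1,2) (f=5, h=2) → closed; open now [(0,1) g=3 f=7, (0,5) g=1 f=7, (1,1) g=4 f=7, (1,3) g=2 f=5, (1,4) g=1 f=5]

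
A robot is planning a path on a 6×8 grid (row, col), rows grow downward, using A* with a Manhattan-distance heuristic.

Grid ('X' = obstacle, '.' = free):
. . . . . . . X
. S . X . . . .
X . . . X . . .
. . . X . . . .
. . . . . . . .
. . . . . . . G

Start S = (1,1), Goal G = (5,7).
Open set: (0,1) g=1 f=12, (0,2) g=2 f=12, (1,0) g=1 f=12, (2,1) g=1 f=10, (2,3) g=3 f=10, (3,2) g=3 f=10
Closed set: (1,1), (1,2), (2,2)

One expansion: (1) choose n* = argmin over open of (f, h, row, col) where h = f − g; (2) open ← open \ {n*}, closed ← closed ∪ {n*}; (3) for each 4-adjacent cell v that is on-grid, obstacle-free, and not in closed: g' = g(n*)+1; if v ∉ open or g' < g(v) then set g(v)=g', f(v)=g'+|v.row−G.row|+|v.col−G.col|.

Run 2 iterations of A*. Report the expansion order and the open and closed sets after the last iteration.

step 1: expand (2,3) (f=10, h=7) → closed; open now [(0,1) g=1 f=12, (0,2) g=2 f=12, (1,0) g=1 f=12, (2,1) g=1 f=10, (3,2) g=3 f=10]
step 2: expand (3,2) (f=10, h=7) → closed; open now [(0,1) g=1 f=12, (0,2) g=2 f=12, (1,0) g=1 f=12, (2,1) g=1 f=10, (3,1) g=4 f=12, (4,2) g=4 f=10]

order=[(2,3) → (3,2)]; open=[(0,1) g=1 f=12, (0,2) g=2 f=12, (1,0) g=1 f=12, (2,1) g=1 f=10, (3,1) g=4 f=12, (4,2) g=4 f=10]; closed=[(1,1), (1,2), (2,2), (2,3), (3,2)]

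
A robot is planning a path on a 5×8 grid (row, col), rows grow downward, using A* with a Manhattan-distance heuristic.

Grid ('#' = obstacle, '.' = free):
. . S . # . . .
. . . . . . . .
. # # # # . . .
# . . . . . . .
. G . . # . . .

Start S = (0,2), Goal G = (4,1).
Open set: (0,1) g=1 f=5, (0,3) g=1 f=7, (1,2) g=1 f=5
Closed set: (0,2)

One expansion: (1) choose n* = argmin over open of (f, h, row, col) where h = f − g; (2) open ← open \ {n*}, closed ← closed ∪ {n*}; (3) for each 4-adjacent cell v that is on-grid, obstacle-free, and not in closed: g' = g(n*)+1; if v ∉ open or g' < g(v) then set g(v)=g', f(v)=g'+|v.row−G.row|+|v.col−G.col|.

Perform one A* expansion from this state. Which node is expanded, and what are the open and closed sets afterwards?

step 1: expand (0,1) (f=5, h=4) → closed; open now [(0,0) g=2 f=7, (0,3) g=1 f=7, (1,1) g=2 f=5, (1,2) g=1 f=5]

expanded=(0,1); open=[(0,0) g=2 f=7, (0,3) g=1 f=7, (1,1) g=2 f=5, (1,2) g=1 f=5]; closed=[(0,1), (0,2)]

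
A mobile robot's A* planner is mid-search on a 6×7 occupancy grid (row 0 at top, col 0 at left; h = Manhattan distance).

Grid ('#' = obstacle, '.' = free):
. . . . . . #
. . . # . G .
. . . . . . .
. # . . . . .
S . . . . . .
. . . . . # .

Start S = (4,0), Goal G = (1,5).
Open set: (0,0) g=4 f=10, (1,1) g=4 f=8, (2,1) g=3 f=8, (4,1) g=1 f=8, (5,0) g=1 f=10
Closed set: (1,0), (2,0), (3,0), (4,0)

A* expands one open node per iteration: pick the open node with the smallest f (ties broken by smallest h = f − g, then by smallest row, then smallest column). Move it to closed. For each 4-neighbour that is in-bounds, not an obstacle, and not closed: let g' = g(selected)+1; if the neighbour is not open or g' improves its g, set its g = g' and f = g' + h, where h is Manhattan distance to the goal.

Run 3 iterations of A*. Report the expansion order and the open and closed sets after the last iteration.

step 1: expand (1,1) (f=8, h=4) → closed; open now [(0,0) g=4 f=10, (0,1) g=5 f=10, (1,2) g=5 f=8, (2,1) g=3 f=8, (4,1) g=1 f=8, (5,0) g=1 f=10]
step 2: expand (1,2) (f=8, h=3) → closed; open now [(0,0) g=4 f=10, (0,1) g=5 f=10, (0,2) g=6 f=10, (2,1) g=3 f=8, (2,2) g=6 f=10, (4,1) g=1 f=8, (5,0) g=1 f=10]
step 3: expand (2,1) (f=8, h=5) → closed; open now [(0,0) g=4 f=10, (0,1) g=5 f=10, (0,2) g=6 f=10, (2,2) g=4 f=8, (4,1) g=1 f=8, (5,0) g=1 f=10]

order=[(1,1) → (1,2) → (2,1)]; open=[(0,0) g=4 f=10, (0,1) g=5 f=10, (0,2) g=6 f=10, (2,2) g=4 f=8, (4,1) g=1 f=8, (5,0) g=1 f=10]; closed=[(1,0), (1,1), (1,2), (2,0), (2,1), (3,0), (4,0)]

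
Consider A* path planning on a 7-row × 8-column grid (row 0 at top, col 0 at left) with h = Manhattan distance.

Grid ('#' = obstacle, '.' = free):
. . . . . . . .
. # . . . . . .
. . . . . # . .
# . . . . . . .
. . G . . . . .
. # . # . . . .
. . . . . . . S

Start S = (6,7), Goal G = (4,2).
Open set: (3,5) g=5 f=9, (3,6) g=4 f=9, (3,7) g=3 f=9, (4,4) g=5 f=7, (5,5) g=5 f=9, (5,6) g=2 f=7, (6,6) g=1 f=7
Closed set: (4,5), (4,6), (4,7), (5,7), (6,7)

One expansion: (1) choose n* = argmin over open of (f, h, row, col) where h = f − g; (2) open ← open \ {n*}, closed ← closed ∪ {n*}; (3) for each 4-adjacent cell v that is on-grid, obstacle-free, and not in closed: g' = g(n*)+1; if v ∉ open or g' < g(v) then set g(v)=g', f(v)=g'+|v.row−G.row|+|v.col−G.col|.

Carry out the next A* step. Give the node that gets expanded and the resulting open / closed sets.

expanded=(4,4); open=[(3,4) g=6 f=9, (3,5) g=5 f=9, (3,6) g=4 f=9, (3,7) g=3 f=9, (4,3) g=6 f=7, (5,4) g=6 f=9, (5,5) g=5 f=9, (5,6) g=2 f=7, (6,6) g=1 f=7]; closed=[(4,4), (4,5), (4,6), (4,7), (5,7), (6,7)]

step 1: expand (4,4) (f=7, h=2) → closed; open now [(3,4) g=6 f=9, (3,5) g=5 f=9, (3,6) g=4 f=9, (3,7) g=3 f=9, (4,3) g=6 f=7, (5,4) g=6 f=9, (5,5) g=5 f=9, (5,6) g=2 f=7, (6,6) g=1 f=7]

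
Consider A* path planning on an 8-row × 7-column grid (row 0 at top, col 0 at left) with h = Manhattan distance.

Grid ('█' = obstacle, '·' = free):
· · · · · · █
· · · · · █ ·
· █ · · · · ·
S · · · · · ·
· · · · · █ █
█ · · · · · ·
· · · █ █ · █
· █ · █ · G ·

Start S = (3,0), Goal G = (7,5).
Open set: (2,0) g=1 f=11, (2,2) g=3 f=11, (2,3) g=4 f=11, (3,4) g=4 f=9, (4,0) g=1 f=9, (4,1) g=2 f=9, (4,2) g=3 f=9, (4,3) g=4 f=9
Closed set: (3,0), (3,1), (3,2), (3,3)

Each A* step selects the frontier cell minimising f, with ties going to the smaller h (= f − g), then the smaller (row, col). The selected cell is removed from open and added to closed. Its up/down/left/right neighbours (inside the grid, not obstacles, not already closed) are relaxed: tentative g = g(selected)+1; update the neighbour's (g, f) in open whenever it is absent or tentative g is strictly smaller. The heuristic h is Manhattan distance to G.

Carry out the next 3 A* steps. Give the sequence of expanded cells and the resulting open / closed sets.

step 1: expand (3,4) (f=9, h=5) → closed; open now [(2,0) g=1 f=11, (2,2) g=3 f=11, (2,3) g=4 f=11, (2,4) g=5 f=11, (3,5) g=5 f=9, (4,0) g=1 f=9, (4,1) g=2 f=9, (4,2) g=3 f=9, (4,3) g=4 f=9, (4,4) g=5 f=9]
step 2: expand (3,5) (f=9, h=4) → closed; open now [(2,0) g=1 f=11, (2,2) g=3 f=11, (2,3) g=4 f=11, (2,4) g=5 f=11, (2,5) g=6 f=11, (3,6) g=6 f=11, (4,0) g=1 f=9, (4,1) g=2 f=9, (4,2) g=3 f=9, (4,3) g=4 f=9, (4,4) g=5 f=9]
step 3: expand (4,4) (f=9, h=4) → closed; open now [(2,0) g=1 f=11, (2,2) g=3 f=11, (2,3) g=4 f=11, (2,4) g=5 f=11, (2,5) g=6 f=11, (3,6) g=6 f=11, (4,0) g=1 f=9, (4,1) g=2 f=9, (4,2) g=3 f=9, (4,3) g=4 f=9, (5,4) g=6 f=9]

order=[(3,4) → (3,5) → (4,4)]; open=[(2,0) g=1 f=11, (2,2) g=3 f=11, (2,3) g=4 f=11, (2,4) g=5 f=11, (2,5) g=6 f=11, (3,6) g=6 f=11, (4,0) g=1 f=9, (4,1) g=2 f=9, (4,2) g=3 f=9, (4,3) g=4 f=9, (5,4) g=6 f=9]; closed=[(3,0), (3,1), (3,2), (3,3), (3,4), (3,5), (4,4)]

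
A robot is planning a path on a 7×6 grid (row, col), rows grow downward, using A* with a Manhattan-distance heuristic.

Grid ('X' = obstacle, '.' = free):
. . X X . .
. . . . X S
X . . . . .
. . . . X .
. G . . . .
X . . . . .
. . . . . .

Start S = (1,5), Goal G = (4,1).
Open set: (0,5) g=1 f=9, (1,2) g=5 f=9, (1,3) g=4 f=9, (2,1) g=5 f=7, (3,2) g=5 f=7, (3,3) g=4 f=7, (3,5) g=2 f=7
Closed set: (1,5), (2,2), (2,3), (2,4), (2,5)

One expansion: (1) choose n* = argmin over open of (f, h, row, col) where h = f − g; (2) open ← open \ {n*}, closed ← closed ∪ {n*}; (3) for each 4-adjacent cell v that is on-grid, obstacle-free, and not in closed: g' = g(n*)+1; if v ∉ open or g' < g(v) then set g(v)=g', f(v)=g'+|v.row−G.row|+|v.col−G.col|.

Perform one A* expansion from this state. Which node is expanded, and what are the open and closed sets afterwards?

step 1: expand (2,1) (f=7, h=2) → closed; open now [(0,5) g=1 f=9, (1,1) g=6 f=9, (1,2) g=5 f=9, (1,3) g=4 f=9, (3,1) g=6 f=7, (3,2) g=5 f=7, (3,3) g=4 f=7, (3,5) g=2 f=7]

expanded=(2,1); open=[(0,5) g=1 f=9, (1,1) g=6 f=9, (1,2) g=5 f=9, (1,3) g=4 f=9, (3,1) g=6 f=7, (3,2) g=5 f=7, (3,3) g=4 f=7, (3,5) g=2 f=7]; closed=[(1,5), (2,1), (2,2), (2,3), (2,4), (2,5)]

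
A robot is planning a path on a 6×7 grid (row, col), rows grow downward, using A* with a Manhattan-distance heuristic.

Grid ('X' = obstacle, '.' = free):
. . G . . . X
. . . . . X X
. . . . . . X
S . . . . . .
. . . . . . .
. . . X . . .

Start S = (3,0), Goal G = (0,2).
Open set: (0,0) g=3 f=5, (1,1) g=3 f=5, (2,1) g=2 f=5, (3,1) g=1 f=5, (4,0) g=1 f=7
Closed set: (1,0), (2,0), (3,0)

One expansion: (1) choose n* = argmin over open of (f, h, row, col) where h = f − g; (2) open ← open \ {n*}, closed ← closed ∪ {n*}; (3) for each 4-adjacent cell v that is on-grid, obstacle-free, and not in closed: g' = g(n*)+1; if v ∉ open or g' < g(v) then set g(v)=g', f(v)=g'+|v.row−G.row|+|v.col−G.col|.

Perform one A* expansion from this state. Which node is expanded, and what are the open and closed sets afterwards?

step 1: expand (0,0) (f=5, h=2) → closed; open now [(0,1) g=4 f=5, (1,1) g=3 f=5, (2,1) g=2 f=5, (3,1) g=1 f=5, (4,0) g=1 f=7]

expanded=(0,0); open=[(0,1) g=4 f=5, (1,1) g=3 f=5, (2,1) g=2 f=5, (3,1) g=1 f=5, (4,0) g=1 f=7]; closed=[(0,0), (1,0), (2,0), (3,0)]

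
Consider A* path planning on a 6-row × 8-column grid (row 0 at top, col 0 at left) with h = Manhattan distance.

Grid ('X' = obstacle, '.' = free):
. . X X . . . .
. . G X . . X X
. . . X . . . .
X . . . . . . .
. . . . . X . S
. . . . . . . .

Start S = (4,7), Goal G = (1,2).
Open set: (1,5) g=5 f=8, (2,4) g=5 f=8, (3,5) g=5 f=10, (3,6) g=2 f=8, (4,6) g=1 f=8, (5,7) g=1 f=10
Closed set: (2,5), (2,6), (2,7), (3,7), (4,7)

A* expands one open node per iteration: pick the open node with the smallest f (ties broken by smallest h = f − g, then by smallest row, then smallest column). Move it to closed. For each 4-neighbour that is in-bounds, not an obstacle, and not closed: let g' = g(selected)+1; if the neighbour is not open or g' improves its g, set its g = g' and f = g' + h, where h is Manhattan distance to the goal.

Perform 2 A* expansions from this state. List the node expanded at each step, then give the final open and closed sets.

order=[(1,5) → (1,4)]; open=[(0,4) g=7 f=10, (0,5) g=6 f=10, (2,4) g=5 f=8, (3,5) g=5 f=10, (3,6) g=2 f=8, (4,6) g=1 f=8, (5,7) g=1 f=10]; closed=[(1,4), (1,5), (2,5), (2,6), (2,7), (3,7), (4,7)]

step 1: expand (1,5) (f=8, h=3) → closed; open now [(0,5) g=6 f=10, (1,4) g=6 f=8, (2,4) g=5 f=8, (3,5) g=5 f=10, (3,6) g=2 f=8, (4,6) g=1 f=8, (5,7) g=1 f=10]
step 2: expand (1,4) (f=8, h=2) → closed; open now [(0,4) g=7 f=10, (0,5) g=6 f=10, (2,4) g=5 f=8, (3,5) g=5 f=10, (3,6) g=2 f=8, (4,6) g=1 f=8, (5,7) g=1 f=10]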